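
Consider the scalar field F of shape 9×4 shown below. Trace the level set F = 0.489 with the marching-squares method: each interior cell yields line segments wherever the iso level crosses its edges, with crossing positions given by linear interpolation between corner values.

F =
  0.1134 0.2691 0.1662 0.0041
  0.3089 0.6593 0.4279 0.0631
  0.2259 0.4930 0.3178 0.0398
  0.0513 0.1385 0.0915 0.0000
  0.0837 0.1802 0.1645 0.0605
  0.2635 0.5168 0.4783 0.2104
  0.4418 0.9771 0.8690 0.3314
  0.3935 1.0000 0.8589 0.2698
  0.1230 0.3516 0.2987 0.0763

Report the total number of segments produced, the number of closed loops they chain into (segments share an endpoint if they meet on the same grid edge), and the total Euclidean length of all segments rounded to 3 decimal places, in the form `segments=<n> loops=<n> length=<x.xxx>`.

segments=16 loops=2 length=12.593

cell (0,0): code 0100 → (0.564,1.000)–(1.000,0.514)
cell (0,1): code 1000 → (1.000,1.736)–(0.564,1.000)
cell (1,0): code 0110 → (1.000,0.514)–(2.000,0.985)
cell (1,1): code 1001 → (2.000,1.023)–(1.000,1.736)
cell (2,0): code 0010 → (2.000,0.985)–(2.011,1.000)
cell (2,1): code 0001 → (2.011,1.000)–(2.000,1.023)
cell (4,0): code 0100 → (4.917,1.000)–(5.000,0.890)
cell (4,1): code 1000 → (5.000,1.722)–(4.917,1.000)
cell (5,0): code 0110 → (5.000,0.890)–(6.000,0.088)
cell (5,1): code 1101 → (5.027,2.000)–(5.000,1.722)
cell (5,2): code 1000 → (6.000,2.707)–(5.027,2.000)
cell (6,0): code 0110 → (6.000,0.088)–(7.000,0.157)
cell (6,2): code 1001 → (7.000,2.628)–(6.000,2.707)
cell (7,0): code 0010 → (7.000,0.157)–(7.788,1.000)
cell (7,1): code 0011 → (7.788,1.000)–(7.660,2.000)
cell (7,2): code 0001 → (7.660,2.000)–(7.000,2.628)
total: 16 segments, chained into 2 closed loop(s), length Σ = 12.592854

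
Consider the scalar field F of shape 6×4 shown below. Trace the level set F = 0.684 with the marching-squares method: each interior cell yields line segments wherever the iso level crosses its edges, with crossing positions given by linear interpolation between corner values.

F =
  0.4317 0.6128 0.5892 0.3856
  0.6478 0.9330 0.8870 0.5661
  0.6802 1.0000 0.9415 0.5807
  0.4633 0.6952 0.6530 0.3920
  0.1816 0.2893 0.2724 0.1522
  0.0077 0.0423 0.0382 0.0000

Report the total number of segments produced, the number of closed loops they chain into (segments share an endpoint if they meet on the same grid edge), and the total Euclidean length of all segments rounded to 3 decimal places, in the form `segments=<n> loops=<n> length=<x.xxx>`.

cell (0,0): code 0100 → (0.222,1.000)–(1.000,0.127)
cell (0,1): code 1100 → (0.318,2.000)–(0.222,1.000)
cell (0,2): code 1000 → (1.000,2.633)–(0.318,2.000)
cell (1,0): code 0110 → (1.000,0.127)–(2.000,0.012)
cell (1,2): code 1001 → (2.000,2.714)–(1.000,2.633)
cell (2,0): code 0110 → (2.000,0.012)–(3.000,0.952)
cell (2,1): code 1011 → (3.000,1.265)–(2.893,2.000)
cell (2,2): code 0001 → (2.893,2.000)–(2.000,2.714)
cell (3,0): code 0010 → (3.000,0.952)–(3.028,1.000)
cell (3,1): code 0001 → (3.028,1.000)–(3.000,1.265)
total: 10 segments, chained into 1 closed loop(s), length Σ = 8.693616

segments=10 loops=1 length=8.694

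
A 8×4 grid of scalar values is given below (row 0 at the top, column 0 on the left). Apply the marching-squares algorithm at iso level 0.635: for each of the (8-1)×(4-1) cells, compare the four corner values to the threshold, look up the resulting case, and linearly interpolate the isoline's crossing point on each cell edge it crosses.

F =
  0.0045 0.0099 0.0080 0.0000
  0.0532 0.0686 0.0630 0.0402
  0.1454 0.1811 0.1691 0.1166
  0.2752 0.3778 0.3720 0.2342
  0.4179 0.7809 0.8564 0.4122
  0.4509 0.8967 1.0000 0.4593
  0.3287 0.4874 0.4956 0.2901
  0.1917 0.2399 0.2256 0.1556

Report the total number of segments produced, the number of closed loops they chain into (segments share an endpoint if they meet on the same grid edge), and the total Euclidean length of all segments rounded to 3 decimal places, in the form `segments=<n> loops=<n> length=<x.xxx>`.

cell (3,0): code 0100 → (3.638,1.000)–(4.000,0.598)
cell (3,1): code 1100 → (3.543,2.000)–(3.638,1.000)
cell (3,2): code 1000 → (4.000,2.498)–(3.543,2.000)
cell (4,0): code 0110 → (4.000,0.598)–(5.000,0.413)
cell (4,2): code 1001 → (5.000,2.675)–(4.000,2.498)
cell (5,0): code 0010 → (5.000,0.413)–(5.639,1.000)
cell (5,1): code 0011 → (5.639,1.000)–(5.724,2.000)
cell (5,2): code 0001 → (5.724,2.000)–(5.000,2.675)
total: 8 segments, chained into 1 closed loop(s), length Σ = 7.115277

segments=8 loops=1 length=7.115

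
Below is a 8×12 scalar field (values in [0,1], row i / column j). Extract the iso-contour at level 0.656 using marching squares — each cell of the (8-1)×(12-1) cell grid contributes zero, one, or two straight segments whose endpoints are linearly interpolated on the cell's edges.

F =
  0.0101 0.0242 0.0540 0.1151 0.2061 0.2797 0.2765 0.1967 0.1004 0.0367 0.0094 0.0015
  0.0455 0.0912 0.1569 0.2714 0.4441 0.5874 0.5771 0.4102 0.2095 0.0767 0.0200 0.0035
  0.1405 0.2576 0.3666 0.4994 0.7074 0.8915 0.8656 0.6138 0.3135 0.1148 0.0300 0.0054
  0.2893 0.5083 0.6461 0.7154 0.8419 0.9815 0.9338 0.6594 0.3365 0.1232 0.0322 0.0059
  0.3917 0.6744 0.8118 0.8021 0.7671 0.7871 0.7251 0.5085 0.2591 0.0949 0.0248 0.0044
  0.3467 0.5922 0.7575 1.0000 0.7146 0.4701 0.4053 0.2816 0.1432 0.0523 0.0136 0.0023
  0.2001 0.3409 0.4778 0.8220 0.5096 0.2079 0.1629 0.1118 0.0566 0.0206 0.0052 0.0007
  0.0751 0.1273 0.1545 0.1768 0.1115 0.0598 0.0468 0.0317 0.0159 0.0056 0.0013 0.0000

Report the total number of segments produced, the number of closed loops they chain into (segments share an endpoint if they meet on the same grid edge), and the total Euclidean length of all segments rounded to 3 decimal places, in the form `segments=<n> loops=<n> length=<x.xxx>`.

segments=24 loops=1 length=16.700

cell (1,3): code 0100 → (1.805,4.000)–(2.000,3.753)
cell (1,4): code 1100 → (1.226,5.000)–(1.805,4.000)
cell (1,5): code 1100 → (1.273,6.000)–(1.226,5.000)
cell (1,6): code 1000 → (2.000,6.832)–(1.273,6.000)
cell (2,2): code 0100 → (2.725,3.000)–(3.000,2.143)
cell (2,3): code 1110 → (2.000,3.753)–(2.725,3.000)
cell (2,6): code 1101 → (2.925,7.000)–(2.000,6.832)
cell (2,7): code 1000 → (3.000,7.011)–(2.925,7.000)
cell (3,0): code 0100 → (3.889,1.000)–(4.000,0.935)
cell (3,1): code 1100 → (3.060,2.000)–(3.889,1.000)
cell (3,2): code 1110 → (3.000,2.143)–(3.060,2.000)
cell (3,6): code 1011 → (4.000,6.319)–(3.023,7.000)
cell (3,7): code 0001 → (3.023,7.000)–(3.000,7.011)
cell (4,0): code 0010 → (4.000,0.935)–(4.224,1.000)
cell (4,1): code 0111 → (4.224,1.000)–(5.000,1.386)
cell (4,4): code 1011 → (5.000,4.240)–(4.414,5.000)
cell (4,5): code 0011 → (4.414,5.000)–(4.216,6.000)
cell (4,6): code 0001 → (4.216,6.000)–(4.000,6.319)
cell (5,1): code 0010 → (5.000,1.386)–(5.363,2.000)
cell (5,2): code 0111 → (5.363,2.000)–(6.000,2.518)
cell (5,3): code 1011 → (6.000,3.531)–(5.286,4.000)
cell (5,4): code 0001 → (5.286,4.000)–(5.000,4.240)
cell (6,2): code 0010 → (6.000,2.518)–(6.257,3.000)
cell (6,3): code 0001 → (6.257,3.000)–(6.000,3.531)
total: 24 segments, chained into 1 closed loop(s), length Σ = 16.699648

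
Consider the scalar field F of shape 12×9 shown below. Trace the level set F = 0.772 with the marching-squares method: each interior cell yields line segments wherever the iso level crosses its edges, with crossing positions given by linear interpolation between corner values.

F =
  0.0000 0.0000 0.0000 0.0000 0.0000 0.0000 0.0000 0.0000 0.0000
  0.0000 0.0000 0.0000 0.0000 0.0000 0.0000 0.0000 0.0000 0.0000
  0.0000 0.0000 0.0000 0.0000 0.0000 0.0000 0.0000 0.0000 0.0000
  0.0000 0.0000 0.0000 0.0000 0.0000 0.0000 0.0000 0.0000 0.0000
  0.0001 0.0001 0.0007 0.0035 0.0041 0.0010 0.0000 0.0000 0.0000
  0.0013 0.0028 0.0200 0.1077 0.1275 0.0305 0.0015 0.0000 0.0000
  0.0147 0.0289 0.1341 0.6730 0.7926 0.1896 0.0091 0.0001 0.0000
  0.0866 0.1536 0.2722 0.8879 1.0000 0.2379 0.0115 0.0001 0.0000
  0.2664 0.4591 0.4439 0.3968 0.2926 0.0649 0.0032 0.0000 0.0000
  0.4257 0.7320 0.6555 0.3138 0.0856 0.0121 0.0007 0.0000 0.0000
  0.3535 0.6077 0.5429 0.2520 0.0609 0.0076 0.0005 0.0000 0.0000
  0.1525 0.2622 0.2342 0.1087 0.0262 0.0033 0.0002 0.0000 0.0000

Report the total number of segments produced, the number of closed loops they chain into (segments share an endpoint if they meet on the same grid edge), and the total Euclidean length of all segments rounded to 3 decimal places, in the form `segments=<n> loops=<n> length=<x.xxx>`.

cell (5,3): code 0100 → (5.969,4.000)–(6.000,3.828)
cell (5,4): code 1000 → (6.000,4.034)–(5.969,4.000)
cell (6,2): code 0100 → (6.461,3.000)–(7.000,2.812)
cell (6,3): code 1110 → (6.000,3.828)–(6.461,3.000)
cell (6,4): code 1001 → (7.000,4.299)–(6.000,4.034)
cell (7,2): code 0010 → (7.000,2.812)–(7.236,3.000)
cell (7,3): code 0011 → (7.236,3.000)–(7.322,4.000)
cell (7,4): code 0001 → (7.322,4.000)–(7.000,4.299)
total: 8 segments, chained into 1 closed loop(s), length Σ = 4.519536

segments=8 loops=1 length=4.520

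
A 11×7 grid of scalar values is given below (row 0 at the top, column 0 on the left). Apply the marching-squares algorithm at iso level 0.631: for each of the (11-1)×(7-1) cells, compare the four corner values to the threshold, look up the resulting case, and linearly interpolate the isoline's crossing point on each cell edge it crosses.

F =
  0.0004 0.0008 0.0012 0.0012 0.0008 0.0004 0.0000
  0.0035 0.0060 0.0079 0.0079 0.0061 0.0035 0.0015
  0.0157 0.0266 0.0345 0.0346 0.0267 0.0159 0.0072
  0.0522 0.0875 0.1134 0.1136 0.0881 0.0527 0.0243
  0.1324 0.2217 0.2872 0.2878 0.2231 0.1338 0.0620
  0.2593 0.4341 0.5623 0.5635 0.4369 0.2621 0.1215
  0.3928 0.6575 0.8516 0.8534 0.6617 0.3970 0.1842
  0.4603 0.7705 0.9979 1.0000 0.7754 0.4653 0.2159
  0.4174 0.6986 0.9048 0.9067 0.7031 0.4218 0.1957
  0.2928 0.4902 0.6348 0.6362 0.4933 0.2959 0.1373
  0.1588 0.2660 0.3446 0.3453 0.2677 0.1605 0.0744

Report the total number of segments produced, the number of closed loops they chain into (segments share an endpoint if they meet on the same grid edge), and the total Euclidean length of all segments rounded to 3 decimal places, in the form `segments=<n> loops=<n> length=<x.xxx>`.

segments=16 loops=1 length=12.122

cell (5,0): code 0100 → (5.881,1.000)–(6.000,0.900)
cell (5,1): code 1100 → (5.237,2.000)–(5.881,1.000)
cell (5,2): code 1100 → (5.233,3.000)–(5.237,2.000)
cell (5,3): code 1100 → (5.863,4.000)–(5.233,3.000)
cell (5,4): code 1000 → (6.000,4.116)–(5.863,4.000)
cell (6,0): code 0110 → (6.000,0.900)–(7.000,0.550)
cell (6,4): code 1001 → (7.000,4.466)–(6.000,4.116)
cell (7,0): code 0110 → (7.000,0.550)–(8.000,0.760)
cell (7,4): code 1001 → (8.000,4.256)–(7.000,4.466)
cell (8,0): code 0010 → (8.000,0.760)–(8.324,1.000)
cell (8,1): code 0111 → (8.324,1.000)–(9.000,1.974)
cell (8,3): code 1011 → (9.000,3.036)–(8.344,4.000)
cell (8,4): code 0001 → (8.344,4.000)–(8.000,4.256)
cell (9,1): code 0010 → (9.000,1.974)–(9.013,2.000)
cell (9,2): code 0011 → (9.013,2.000)–(9.018,3.000)
cell (9,3): code 0001 → (9.018,3.000)–(9.000,3.036)
total: 16 segments, chained into 1 closed loop(s), length Σ = 12.121510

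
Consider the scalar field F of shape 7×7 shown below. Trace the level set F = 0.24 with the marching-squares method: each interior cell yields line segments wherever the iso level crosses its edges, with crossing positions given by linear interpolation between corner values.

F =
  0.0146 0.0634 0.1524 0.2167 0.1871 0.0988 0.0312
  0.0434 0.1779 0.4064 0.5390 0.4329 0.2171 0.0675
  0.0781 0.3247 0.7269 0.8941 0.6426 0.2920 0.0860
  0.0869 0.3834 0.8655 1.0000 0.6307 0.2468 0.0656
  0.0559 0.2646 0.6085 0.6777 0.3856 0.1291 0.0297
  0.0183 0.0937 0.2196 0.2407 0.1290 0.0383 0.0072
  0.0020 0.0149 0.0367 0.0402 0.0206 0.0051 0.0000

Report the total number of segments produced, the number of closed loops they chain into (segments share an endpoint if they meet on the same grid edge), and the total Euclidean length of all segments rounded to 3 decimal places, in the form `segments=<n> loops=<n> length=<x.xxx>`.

cell (0,1): code 0100 → (0.345,2.000)–(1.000,1.272)
cell (0,2): code 1100 → (0.072,3.000)–(0.345,2.000)
cell (0,3): code 1100 → (0.215,4.000)–(0.072,3.000)
cell (0,4): code 1000 → (1.000,4.894)–(0.215,4.000)
cell (1,0): code 0100 → (1.423,1.000)–(2.000,0.657)
cell (1,1): code 1110 → (1.000,1.272)–(1.423,1.000)
cell (1,4): code 1101 → (1.306,5.000)–(1.000,4.894)
cell (1,5): code 1000 → (2.000,5.252)–(1.306,5.000)
cell (2,0): code 0110 → (2.000,0.657)–(3.000,0.516)
cell (2,5): code 1001 → (3.000,5.038)–(2.000,5.252)
cell (3,0): code 0110 → (3.000,0.516)–(4.000,0.882)
cell (3,4): code 1011 → (4.000,4.568)–(3.058,5.000)
cell (3,5): code 0001 → (3.058,5.000)–(3.000,5.038)
cell (4,0): code 0010 → (4.000,0.882)–(4.144,1.000)
cell (4,1): code 0011 → (4.144,1.000)–(4.948,2.000)
cell (4,2): code 0111 → (4.948,2.000)–(5.000,2.967)
cell (4,3): code 1011 → (5.000,3.006)–(4.567,4.000)
cell (4,4): code 0001 → (4.567,4.000)–(4.000,4.568)
cell (5,2): code 0010 → (5.000,2.967)–(5.003,3.000)
cell (5,3): code 0001 → (5.003,3.000)–(5.000,3.006)
total: 20 segments, chained into 1 closed loop(s), length Σ = 15.019419

segments=20 loops=1 length=15.019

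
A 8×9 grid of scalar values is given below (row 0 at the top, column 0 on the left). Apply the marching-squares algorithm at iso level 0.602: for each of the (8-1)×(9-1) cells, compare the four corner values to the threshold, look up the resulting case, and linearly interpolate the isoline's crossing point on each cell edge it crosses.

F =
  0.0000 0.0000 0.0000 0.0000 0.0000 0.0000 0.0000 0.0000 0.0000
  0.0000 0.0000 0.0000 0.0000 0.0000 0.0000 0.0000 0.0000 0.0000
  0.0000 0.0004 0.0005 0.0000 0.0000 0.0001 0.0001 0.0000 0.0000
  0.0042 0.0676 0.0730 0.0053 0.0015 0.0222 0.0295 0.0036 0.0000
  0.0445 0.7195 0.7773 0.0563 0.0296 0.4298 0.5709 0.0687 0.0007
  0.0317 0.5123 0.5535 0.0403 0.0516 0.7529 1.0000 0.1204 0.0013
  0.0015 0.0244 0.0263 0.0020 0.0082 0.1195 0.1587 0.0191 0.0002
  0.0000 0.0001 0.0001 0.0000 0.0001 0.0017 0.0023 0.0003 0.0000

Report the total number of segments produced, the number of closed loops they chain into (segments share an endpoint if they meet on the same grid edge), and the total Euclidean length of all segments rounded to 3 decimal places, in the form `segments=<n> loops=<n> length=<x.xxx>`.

segments=12 loops=2 length=8.687

cell (3,0): code 0100 → (3.820,1.000)–(4.000,0.826)
cell (3,1): code 1100 → (3.751,2.000)–(3.820,1.000)
cell (3,2): code 1000 → (4.000,2.243)–(3.751,2.000)
cell (4,0): code 0010 → (4.000,0.826)–(4.567,1.000)
cell (4,1): code 0011 → (4.567,1.000)–(4.783,2.000)
cell (4,2): code 0001 → (4.783,2.000)–(4.000,2.243)
cell (4,4): code 0100 → (4.533,5.000)–(5.000,4.785)
cell (4,5): code 1100 → (4.072,6.000)–(4.533,5.000)
cell (4,6): code 1000 → (5.000,6.452)–(4.072,6.000)
cell (5,4): code 0010 → (5.000,4.785)–(5.238,5.000)
cell (5,5): code 0011 → (5.238,5.000)–(5.473,6.000)
cell (5,6): code 0001 → (5.473,6.000)–(5.000,6.452)
total: 12 segments, chained into 2 closed loop(s), length Σ = 8.687351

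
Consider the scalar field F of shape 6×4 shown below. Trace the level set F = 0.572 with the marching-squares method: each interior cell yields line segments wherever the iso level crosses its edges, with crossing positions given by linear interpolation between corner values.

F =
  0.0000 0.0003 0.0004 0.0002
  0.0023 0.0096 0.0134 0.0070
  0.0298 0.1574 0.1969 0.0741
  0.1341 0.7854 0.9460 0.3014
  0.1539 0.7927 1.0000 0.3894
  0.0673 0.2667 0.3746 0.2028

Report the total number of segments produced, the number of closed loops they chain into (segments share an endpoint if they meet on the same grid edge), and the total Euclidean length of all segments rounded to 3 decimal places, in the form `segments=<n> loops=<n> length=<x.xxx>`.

segments=8 loops=1 length=6.815

cell (2,0): code 0100 → (2.660,1.000)–(3.000,0.672)
cell (2,1): code 1100 → (2.501,2.000)–(2.660,1.000)
cell (2,2): code 1000 → (3.000,2.580)–(2.501,2.000)
cell (3,0): code 0110 → (3.000,0.672)–(4.000,0.655)
cell (3,2): code 1001 → (4.000,2.701)–(3.000,2.580)
cell (4,0): code 0010 → (4.000,0.655)–(4.420,1.000)
cell (4,1): code 0011 → (4.420,1.000)–(4.684,2.000)
cell (4,2): code 0001 → (4.684,2.000)–(4.000,2.701)
total: 8 segments, chained into 1 closed loop(s), length Σ = 6.815158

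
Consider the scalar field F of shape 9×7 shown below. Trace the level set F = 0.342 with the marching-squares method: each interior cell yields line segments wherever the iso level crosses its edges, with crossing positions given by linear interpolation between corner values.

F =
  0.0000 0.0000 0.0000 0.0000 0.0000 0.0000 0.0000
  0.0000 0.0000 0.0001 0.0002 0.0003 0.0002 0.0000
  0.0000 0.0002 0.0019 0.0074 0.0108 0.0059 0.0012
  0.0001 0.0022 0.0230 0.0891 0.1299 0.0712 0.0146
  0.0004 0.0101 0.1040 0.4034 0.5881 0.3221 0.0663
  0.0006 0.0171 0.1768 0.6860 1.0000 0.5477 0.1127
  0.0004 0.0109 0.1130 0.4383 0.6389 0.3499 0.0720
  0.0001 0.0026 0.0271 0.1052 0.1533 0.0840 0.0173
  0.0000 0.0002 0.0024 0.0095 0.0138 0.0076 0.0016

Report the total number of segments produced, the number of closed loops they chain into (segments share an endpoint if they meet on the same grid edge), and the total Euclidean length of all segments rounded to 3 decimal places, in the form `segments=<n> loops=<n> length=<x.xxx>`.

segments=12 loops=1 length=9.484

cell (3,2): code 0100 → (3.805,3.000)–(4.000,2.795)
cell (3,3): code 1100 → (3.463,4.000)–(3.805,3.000)
cell (3,4): code 1000 → (4.000,4.925)–(3.463,4.000)
cell (4,2): code 0110 → (4.000,2.795)–(5.000,2.324)
cell (4,4): code 1101 → (4.088,5.000)–(4.000,4.925)
cell (4,5): code 1000 → (5.000,5.473)–(4.088,5.000)
cell (5,2): code 0110 → (5.000,2.324)–(6.000,2.704)
cell (5,5): code 1001 → (6.000,5.028)–(5.000,5.473)
cell (6,2): code 0010 → (6.000,2.704)–(6.289,3.000)
cell (6,3): code 0011 → (6.289,3.000)–(6.611,4.000)
cell (6,4): code 0011 → (6.611,4.000)–(6.030,5.000)
cell (6,5): code 0001 → (6.030,5.000)–(6.000,5.028)
total: 12 segments, chained into 1 closed loop(s), length Σ = 9.484099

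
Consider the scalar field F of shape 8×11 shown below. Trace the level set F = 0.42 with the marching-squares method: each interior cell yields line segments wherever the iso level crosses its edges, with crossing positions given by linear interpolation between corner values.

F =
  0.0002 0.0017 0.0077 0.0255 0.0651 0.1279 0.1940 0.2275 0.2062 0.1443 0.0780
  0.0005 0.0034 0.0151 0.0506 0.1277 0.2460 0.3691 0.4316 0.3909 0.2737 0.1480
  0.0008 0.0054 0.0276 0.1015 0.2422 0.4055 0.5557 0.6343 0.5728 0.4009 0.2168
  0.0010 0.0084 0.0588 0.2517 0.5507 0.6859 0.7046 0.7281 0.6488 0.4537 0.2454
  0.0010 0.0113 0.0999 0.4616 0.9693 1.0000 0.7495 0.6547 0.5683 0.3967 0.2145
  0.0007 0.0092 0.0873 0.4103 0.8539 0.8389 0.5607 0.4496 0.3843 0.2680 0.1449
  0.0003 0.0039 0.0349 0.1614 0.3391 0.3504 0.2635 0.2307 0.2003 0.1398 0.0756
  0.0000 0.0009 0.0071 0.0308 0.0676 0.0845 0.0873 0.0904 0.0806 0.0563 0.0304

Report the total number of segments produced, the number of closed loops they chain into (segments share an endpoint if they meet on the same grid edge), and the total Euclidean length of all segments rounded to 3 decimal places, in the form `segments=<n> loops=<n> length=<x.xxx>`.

segments=24 loops=1 length=17.258

cell (0,6): code 0100 → (0.943,7.000)–(1.000,6.814)
cell (0,7): code 1000 → (1.000,7.285)–(0.943,7.000)
cell (1,5): code 0100 → (1.273,6.000)–(2.000,5.097)
cell (1,6): code 1110 → (1.000,6.814)–(1.273,6.000)
cell (1,7): code 1101 → (1.160,8.000)–(1.000,7.285)
cell (1,8): code 1000 → (2.000,8.889)–(1.160,8.000)
cell (2,3): code 0100 → (2.576,4.000)–(3.000,3.563)
cell (2,4): code 1100 → (2.052,5.000)–(2.576,4.000)
cell (2,5): code 1110 → (2.000,5.097)–(2.052,5.000)
cell (2,8): code 1101 → (2.362,9.000)–(2.000,8.889)
cell (2,9): code 1000 → (3.000,9.162)–(2.362,9.000)
cell (3,2): code 0100 → (3.802,3.000)–(4.000,2.885)
cell (3,3): code 1110 → (3.000,3.563)–(3.802,3.000)
cell (3,8): code 1011 → (4.000,8.864)–(3.591,9.000)
cell (3,9): code 0001 → (3.591,9.000)–(3.000,9.162)
cell (4,2): code 0010 → (4.000,2.885)–(4.811,3.000)
cell (4,3): code 0111 → (4.811,3.000)–(5.000,3.022)
cell (4,7): code 1011 → (5.000,7.453)–(4.806,8.000)
cell (4,8): code 0001 → (4.806,8.000)–(4.000,8.864)
cell (5,3): code 0010 → (5.000,3.022)–(5.843,4.000)
cell (5,4): code 0011 → (5.843,4.000)–(5.858,5.000)
cell (5,5): code 0011 → (5.858,5.000)–(5.473,6.000)
cell (5,6): code 0011 → (5.473,6.000)–(5.135,7.000)
cell (5,7): code 0001 → (5.135,7.000)–(5.000,7.453)
total: 24 segments, chained into 1 closed loop(s), length Σ = 17.258353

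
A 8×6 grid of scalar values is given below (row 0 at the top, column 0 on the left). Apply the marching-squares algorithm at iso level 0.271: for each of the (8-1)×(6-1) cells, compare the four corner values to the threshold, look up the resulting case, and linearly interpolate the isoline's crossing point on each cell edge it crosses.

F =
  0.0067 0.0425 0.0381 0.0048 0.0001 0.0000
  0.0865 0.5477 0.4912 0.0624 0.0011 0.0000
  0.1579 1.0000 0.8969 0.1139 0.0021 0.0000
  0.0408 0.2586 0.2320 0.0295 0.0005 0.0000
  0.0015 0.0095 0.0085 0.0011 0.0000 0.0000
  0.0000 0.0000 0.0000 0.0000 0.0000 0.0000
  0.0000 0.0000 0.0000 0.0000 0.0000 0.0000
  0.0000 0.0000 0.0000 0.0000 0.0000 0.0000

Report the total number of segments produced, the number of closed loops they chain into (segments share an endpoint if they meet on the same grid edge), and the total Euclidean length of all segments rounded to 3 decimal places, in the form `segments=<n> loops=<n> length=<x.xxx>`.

cell (0,0): code 0100 → (0.452,1.000)–(1.000,0.400)
cell (0,1): code 1100 → (0.514,2.000)–(0.452,1.000)
cell (0,2): code 1000 → (1.000,2.514)–(0.514,2.000)
cell (1,0): code 0110 → (1.000,0.400)–(2.000,0.134)
cell (1,2): code 1001 → (2.000,2.799)–(1.000,2.514)
cell (2,0): code 0010 → (2.000,0.134)–(2.983,1.000)
cell (2,1): code 0011 → (2.983,1.000)–(2.941,2.000)
cell (2,2): code 0001 → (2.941,2.000)–(2.000,2.799)
total: 8 segments, chained into 1 closed loop(s), length Σ = 8.141936

segments=8 loops=1 length=8.142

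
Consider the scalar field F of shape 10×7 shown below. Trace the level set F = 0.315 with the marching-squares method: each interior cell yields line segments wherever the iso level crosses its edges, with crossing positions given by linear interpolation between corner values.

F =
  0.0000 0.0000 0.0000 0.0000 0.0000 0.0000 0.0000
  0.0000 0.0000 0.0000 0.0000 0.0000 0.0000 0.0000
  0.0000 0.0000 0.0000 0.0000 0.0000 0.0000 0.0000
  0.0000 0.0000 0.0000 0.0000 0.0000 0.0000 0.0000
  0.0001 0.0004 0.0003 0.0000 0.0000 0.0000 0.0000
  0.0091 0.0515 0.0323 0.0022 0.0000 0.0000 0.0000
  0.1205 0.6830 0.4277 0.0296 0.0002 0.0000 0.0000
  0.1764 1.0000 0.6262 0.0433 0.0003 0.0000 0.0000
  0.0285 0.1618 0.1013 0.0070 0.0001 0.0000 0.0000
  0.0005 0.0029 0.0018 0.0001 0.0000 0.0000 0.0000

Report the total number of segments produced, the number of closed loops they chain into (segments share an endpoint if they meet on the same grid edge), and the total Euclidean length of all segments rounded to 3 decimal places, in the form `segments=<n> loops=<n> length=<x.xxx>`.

segments=8 loops=1 length=7.357

cell (5,0): code 0100 → (5.417,1.000)–(6.000,0.346)
cell (5,1): code 1100 → (5.715,2.000)–(5.417,1.000)
cell (5,2): code 1000 → (6.000,2.283)–(5.715,2.000)
cell (6,0): code 0110 → (6.000,0.346)–(7.000,0.168)
cell (6,2): code 1001 → (7.000,2.534)–(6.000,2.283)
cell (7,0): code 0010 → (7.000,0.168)–(7.817,1.000)
cell (7,1): code 0011 → (7.817,1.000)–(7.593,2.000)
cell (7,2): code 0001 → (7.593,2.000)–(7.000,2.534)
total: 8 segments, chained into 1 closed loop(s), length Σ = 7.356532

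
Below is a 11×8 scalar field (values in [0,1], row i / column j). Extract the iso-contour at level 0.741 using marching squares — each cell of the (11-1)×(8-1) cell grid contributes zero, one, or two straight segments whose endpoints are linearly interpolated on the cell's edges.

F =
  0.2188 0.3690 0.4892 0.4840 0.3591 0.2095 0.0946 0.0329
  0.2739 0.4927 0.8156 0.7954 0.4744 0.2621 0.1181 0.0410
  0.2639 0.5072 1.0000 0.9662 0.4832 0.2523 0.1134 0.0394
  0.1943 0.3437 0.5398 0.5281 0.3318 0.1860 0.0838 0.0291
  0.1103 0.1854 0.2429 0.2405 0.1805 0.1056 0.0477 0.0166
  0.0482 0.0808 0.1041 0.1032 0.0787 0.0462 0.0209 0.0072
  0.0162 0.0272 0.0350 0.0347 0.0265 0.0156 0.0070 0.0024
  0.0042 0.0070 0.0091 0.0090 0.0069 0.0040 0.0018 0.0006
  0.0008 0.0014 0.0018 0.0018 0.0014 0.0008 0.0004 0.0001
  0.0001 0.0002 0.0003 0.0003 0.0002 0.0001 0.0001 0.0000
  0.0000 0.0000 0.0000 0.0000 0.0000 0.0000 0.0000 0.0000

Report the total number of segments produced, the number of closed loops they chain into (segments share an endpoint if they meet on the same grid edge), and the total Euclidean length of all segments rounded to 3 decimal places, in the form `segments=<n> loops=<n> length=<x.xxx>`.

cell (0,1): code 0100 → (0.771,2.000)–(1.000,1.769)
cell (0,2): code 1100 → (0.825,3.000)–(0.771,2.000)
cell (0,3): code 1000 → (1.000,3.169)–(0.825,3.000)
cell (1,1): code 0110 → (1.000,1.769)–(2.000,1.474)
cell (1,3): code 1001 → (2.000,3.466)–(1.000,3.169)
cell (2,1): code 0010 → (2.000,1.474)–(2.563,2.000)
cell (2,2): code 0011 → (2.563,2.000)–(2.514,3.000)
cell (2,3): code 0001 → (2.514,3.000)–(2.000,3.466)
total: 8 segments, chained into 1 closed loop(s), length Σ = 6.120627

segments=8 loops=1 length=6.121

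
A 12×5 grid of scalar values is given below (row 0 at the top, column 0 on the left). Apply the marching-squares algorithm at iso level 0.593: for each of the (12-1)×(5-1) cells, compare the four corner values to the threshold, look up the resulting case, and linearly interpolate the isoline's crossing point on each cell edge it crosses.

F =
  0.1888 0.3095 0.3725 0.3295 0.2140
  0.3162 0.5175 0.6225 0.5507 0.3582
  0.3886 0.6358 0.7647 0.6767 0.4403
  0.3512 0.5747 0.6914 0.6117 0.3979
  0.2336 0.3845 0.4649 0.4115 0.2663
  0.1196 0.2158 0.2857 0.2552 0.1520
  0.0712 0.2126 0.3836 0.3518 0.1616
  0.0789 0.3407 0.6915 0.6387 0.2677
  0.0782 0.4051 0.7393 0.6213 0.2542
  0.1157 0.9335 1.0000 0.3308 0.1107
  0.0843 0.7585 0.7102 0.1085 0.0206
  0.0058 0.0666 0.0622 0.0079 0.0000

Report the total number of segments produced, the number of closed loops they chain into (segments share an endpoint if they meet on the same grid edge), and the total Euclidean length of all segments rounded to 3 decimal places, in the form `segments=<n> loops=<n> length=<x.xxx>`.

segments=26 loops=2 length=17.654

cell (0,1): code 0100 → (0.882,2.000)–(1.000,1.719)
cell (0,2): code 1000 → (1.000,2.411)–(0.882,2.000)
cell (1,0): code 0100 → (1.638,1.000)–(2.000,0.827)
cell (1,1): code 1110 → (1.000,1.719)–(1.638,1.000)
cell (1,2): code 1101 → (1.336,3.000)–(1.000,2.411)
cell (1,3): code 1000 → (2.000,3.354)–(1.336,3.000)
cell (2,0): code 0010 → (2.000,0.827)–(2.700,1.000)
cell (2,1): code 0111 → (2.700,1.000)–(3.000,1.157)
cell (2,3): code 1001 → (3.000,3.087)–(2.000,3.354)
cell (3,1): code 0010 → (3.000,1.157)–(3.434,2.000)
cell (3,2): code 0011 → (3.434,2.000)–(3.093,3.000)
cell (3,3): code 0001 → (3.093,3.000)–(3.000,3.087)
cell (6,1): code 0100 → (6.680,2.000)–(7.000,1.719)
cell (6,2): code 1100 → (6.841,3.000)–(6.680,2.000)
cell (6,3): code 1000 → (7.000,3.123)–(6.841,3.000)
cell (7,1): code 0110 → (7.000,1.719)–(8.000,1.562)
cell (7,3): code 1001 → (8.000,3.077)–(7.000,3.123)
cell (8,0): code 0100 → (8.356,1.000)–(9.000,0.584)
cell (8,1): code 1110 → (8.000,1.562)–(8.356,1.000)
cell (8,2): code 1011 → (9.000,2.608)–(8.097,3.000)
cell (8,3): code 0001 → (8.097,3.000)–(8.000,3.077)
cell (9,0): code 0110 → (9.000,0.584)–(10.000,0.755)
cell (9,2): code 1001 → (10.000,2.195)–(9.000,2.608)
cell (10,0): code 0010 → (10.000,0.755)–(10.239,1.000)
cell (10,1): code 0011 → (10.239,1.000)–(10.181,2.000)
cell (10,2): code 0001 → (10.181,2.000)–(10.000,2.195)
total: 26 segments, chained into 2 closed loop(s), length Σ = 17.653772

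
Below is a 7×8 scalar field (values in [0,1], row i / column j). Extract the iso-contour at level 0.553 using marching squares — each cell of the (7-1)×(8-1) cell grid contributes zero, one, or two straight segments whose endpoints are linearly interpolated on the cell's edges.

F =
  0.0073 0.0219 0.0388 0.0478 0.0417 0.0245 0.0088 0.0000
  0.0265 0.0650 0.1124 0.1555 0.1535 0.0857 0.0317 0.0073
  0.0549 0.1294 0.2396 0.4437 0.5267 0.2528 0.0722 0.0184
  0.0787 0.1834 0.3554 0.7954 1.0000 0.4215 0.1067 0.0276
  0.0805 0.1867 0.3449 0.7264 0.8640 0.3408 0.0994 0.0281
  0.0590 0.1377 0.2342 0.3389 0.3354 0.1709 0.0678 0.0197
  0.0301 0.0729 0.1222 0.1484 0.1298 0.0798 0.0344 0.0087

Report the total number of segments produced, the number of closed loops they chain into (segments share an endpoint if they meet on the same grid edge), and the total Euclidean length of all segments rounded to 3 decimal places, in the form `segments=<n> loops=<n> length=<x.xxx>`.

cell (2,2): code 0100 → (2.311,3.000)–(3.000,2.449)
cell (2,3): code 1100 → (2.056,4.000)–(2.311,3.000)
cell (2,4): code 1000 → (3.000,4.773)–(2.056,4.000)
cell (3,2): code 0110 → (3.000,2.449)–(4.000,2.545)
cell (3,4): code 1001 → (4.000,4.594)–(3.000,4.773)
cell (4,2): code 0010 → (4.000,2.545)–(4.447,3.000)
cell (4,3): code 0011 → (4.447,3.000)–(4.588,4.000)
cell (4,4): code 0001 → (4.588,4.000)–(4.000,4.594)
total: 8 segments, chained into 1 closed loop(s), length Σ = 7.639100

segments=8 loops=1 length=7.639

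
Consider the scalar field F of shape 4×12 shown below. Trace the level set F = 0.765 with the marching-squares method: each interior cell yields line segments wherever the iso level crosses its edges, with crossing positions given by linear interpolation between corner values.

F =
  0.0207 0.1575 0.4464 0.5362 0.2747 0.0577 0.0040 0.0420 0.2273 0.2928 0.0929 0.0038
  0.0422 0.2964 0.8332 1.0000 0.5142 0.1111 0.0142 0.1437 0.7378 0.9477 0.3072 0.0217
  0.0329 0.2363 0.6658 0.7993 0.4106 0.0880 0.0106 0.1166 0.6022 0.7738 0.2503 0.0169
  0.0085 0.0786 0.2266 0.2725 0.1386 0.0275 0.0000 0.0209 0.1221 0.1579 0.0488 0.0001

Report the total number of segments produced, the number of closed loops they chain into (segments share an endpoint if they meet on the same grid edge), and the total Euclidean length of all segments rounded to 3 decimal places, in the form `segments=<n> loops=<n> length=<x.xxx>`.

segments=14 loops=2 length=8.515

cell (0,1): code 0100 → (0.824,2.000)–(1.000,1.873)
cell (0,2): code 1100 → (0.493,3.000)–(0.824,2.000)
cell (0,3): code 1000 → (1.000,3.484)–(0.493,3.000)
cell (0,8): code 0100 → (0.721,9.000)–(1.000,8.130)
cell (0,9): code 1000 → (1.000,9.285)–(0.721,9.000)
cell (1,1): code 0010 → (1.000,1.873)–(1.407,2.000)
cell (1,2): code 0111 → (1.407,2.000)–(2.000,2.743)
cell (1,3): code 1001 → (2.000,3.088)–(1.000,3.484)
cell (1,8): code 0110 → (1.000,8.130)–(2.000,8.949)
cell (1,9): code 1001 → (2.000,9.017)–(1.000,9.285)
cell (2,2): code 0010 → (2.000,2.743)–(2.065,3.000)
cell (2,3): code 0001 → (2.065,3.000)–(2.000,3.088)
cell (2,8): code 0010 → (2.000,8.949)–(2.014,9.000)
cell (2,9): code 0001 → (2.014,9.000)–(2.000,9.017)
total: 14 segments, chained into 2 closed loop(s), length Σ = 8.514655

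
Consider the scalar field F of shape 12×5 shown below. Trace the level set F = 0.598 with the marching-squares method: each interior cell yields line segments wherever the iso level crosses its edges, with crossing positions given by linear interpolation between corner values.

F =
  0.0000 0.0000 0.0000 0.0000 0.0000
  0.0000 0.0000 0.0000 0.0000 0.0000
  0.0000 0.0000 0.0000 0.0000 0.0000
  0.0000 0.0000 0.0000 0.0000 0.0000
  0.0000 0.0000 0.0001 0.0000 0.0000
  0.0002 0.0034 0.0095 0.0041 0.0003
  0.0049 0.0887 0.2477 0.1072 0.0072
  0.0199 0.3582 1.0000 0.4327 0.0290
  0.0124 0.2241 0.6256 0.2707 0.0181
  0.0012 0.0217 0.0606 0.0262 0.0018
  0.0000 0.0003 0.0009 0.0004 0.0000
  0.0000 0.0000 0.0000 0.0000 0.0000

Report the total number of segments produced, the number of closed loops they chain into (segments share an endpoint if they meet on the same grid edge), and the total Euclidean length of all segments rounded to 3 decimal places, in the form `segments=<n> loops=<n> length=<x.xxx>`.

cell (6,1): code 0100 → (6.466,2.000)–(7.000,1.374)
cell (6,2): code 1000 → (7.000,2.709)–(6.466,2.000)
cell (7,1): code 0110 → (7.000,1.374)–(8.000,1.931)
cell (7,2): code 1001 → (8.000,2.078)–(7.000,2.709)
cell (8,1): code 0010 → (8.000,1.931)–(8.049,2.000)
cell (8,2): code 0001 → (8.049,2.000)–(8.000,2.078)
total: 6 segments, chained into 1 closed loop(s), length Σ = 4.214338

segments=6 loops=1 length=4.214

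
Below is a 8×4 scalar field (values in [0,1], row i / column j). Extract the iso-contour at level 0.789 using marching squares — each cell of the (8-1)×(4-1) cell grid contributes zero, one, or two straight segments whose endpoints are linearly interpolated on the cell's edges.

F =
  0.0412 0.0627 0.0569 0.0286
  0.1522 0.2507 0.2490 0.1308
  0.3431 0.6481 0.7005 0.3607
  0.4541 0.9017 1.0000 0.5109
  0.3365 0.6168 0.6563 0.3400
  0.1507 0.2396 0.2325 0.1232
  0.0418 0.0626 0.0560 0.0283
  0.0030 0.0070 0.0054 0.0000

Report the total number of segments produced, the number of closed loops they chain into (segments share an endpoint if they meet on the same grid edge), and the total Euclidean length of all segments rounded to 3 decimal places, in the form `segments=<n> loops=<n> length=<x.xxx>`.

segments=6 loops=1 length=4.613

cell (2,0): code 0100 → (2.556,1.000)–(3.000,0.748)
cell (2,1): code 1100 → (2.295,2.000)–(2.556,1.000)
cell (2,2): code 1000 → (3.000,2.431)–(2.295,2.000)
cell (3,0): code 0010 → (3.000,0.748)–(3.396,1.000)
cell (3,1): code 0011 → (3.396,1.000)–(3.614,2.000)
cell (3,2): code 0001 → (3.614,2.000)–(3.000,2.431)
total: 6 segments, chained into 1 closed loop(s), length Σ = 4.612943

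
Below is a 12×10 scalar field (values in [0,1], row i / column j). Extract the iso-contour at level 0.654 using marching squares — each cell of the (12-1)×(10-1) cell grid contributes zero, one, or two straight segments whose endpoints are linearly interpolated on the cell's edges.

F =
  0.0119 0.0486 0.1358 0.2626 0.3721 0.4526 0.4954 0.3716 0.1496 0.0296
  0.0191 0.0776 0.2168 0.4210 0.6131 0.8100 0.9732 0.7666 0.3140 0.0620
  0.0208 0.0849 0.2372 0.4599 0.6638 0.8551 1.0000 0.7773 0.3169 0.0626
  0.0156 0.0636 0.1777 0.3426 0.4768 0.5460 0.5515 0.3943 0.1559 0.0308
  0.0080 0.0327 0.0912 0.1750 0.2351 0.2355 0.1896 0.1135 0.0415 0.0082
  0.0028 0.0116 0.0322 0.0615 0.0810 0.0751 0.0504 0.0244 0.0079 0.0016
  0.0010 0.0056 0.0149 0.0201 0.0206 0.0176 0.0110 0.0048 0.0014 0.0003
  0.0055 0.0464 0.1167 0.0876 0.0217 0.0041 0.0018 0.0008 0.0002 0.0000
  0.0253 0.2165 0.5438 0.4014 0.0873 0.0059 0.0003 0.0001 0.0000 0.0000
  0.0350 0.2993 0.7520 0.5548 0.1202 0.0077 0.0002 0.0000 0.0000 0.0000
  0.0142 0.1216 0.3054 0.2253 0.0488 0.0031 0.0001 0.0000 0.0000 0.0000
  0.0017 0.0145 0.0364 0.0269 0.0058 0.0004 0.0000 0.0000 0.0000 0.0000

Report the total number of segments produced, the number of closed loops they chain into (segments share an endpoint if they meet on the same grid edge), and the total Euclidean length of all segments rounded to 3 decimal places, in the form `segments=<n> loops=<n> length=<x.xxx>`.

cell (0,4): code 0100 → (0.564,5.000)–(1.000,4.208)
cell (0,5): code 1100 → (0.332,6.000)–(0.564,5.000)
cell (0,6): code 1100 → (0.715,7.000)–(0.332,6.000)
cell (0,7): code 1000 → (1.000,7.249)–(0.715,7.000)
cell (1,3): code 0100 → (1.807,4.000)–(2.000,3.952)
cell (1,4): code 1110 → (1.000,4.208)–(1.807,4.000)
cell (1,7): code 1001 → (2.000,7.268)–(1.000,7.249)
cell (2,3): code 0010 → (2.000,3.952)–(2.052,4.000)
cell (2,4): code 0011 → (2.052,4.000)–(2.651,5.000)
cell (2,5): code 0011 → (2.651,5.000)–(2.771,6.000)
cell (2,6): code 0011 → (2.771,6.000)–(2.322,7.000)
cell (2,7): code 0001 → (2.322,7.000)–(2.000,7.268)
cell (8,1): code 0100 → (8.529,2.000)–(9.000,1.784)
cell (8,2): code 1000 → (9.000,2.497)–(8.529,2.000)
cell (9,1): code 0010 → (9.000,1.784)–(9.219,2.000)
cell (9,2): code 0001 → (9.219,2.000)–(9.000,2.497)
total: 16 segments, chained into 2 closed loop(s), length Σ = 11.225479

segments=16 loops=2 length=11.225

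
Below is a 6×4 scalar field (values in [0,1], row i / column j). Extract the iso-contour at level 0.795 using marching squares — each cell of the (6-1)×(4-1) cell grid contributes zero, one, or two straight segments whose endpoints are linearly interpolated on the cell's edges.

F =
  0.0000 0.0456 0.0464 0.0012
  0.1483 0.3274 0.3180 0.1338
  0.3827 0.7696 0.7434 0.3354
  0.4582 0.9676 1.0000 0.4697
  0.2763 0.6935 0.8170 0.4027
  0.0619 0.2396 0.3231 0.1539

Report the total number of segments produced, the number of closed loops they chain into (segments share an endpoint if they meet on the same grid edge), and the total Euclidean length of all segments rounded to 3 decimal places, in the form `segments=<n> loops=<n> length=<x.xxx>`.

segments=8 loops=1 length=5.749

cell (2,0): code 0100 → (2.128,1.000)–(3.000,0.661)
cell (2,1): code 1100 → (2.201,2.000)–(2.128,1.000)
cell (2,2): code 1000 → (3.000,2.387)–(2.201,2.000)
cell (3,0): code 0010 → (3.000,0.661)–(3.630,1.000)
cell (3,1): code 0111 → (3.630,1.000)–(4.000,1.822)
cell (3,2): code 1001 → (4.000,2.053)–(3.000,2.387)
cell (4,1): code 0010 → (4.000,1.822)–(4.045,2.000)
cell (4,2): code 0001 → (4.045,2.000)–(4.000,2.053)
total: 8 segments, chained into 1 closed loop(s), length Σ = 5.748992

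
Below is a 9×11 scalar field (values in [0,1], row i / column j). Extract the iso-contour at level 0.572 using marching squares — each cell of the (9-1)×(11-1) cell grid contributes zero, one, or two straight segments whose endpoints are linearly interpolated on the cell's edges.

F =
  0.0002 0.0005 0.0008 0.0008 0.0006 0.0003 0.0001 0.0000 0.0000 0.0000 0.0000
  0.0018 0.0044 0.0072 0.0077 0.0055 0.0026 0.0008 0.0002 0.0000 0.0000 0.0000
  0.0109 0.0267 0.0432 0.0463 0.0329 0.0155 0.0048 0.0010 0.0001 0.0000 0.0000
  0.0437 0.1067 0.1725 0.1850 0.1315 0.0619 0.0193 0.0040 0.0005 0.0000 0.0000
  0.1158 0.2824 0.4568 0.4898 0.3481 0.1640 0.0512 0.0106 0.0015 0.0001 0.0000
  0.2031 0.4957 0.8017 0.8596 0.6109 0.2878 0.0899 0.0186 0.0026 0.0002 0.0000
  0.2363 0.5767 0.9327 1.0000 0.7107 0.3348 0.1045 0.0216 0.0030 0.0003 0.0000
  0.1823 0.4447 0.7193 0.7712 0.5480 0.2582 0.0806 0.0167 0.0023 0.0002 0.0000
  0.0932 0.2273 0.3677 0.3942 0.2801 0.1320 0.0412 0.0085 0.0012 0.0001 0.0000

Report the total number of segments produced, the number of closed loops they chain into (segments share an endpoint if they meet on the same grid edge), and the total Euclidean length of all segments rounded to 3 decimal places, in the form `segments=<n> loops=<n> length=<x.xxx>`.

segments=14 loops=1 length=10.390

cell (4,1): code 0100 → (4.334,2.000)–(5.000,1.249)
cell (4,2): code 1100 → (4.222,3.000)–(4.334,2.000)
cell (4,3): code 1100 → (4.852,4.000)–(4.222,3.000)
cell (4,4): code 1000 → (5.000,4.120)–(4.852,4.000)
cell (5,0): code 0100 → (5.942,1.000)–(6.000,0.986)
cell (5,1): code 1110 → (5.000,1.249)–(5.942,1.000)
cell (5,4): code 1001 → (6.000,4.369)–(5.000,4.120)
cell (6,0): code 0010 → (6.000,0.986)–(6.036,1.000)
cell (6,1): code 0111 → (6.036,1.000)–(7.000,1.464)
cell (6,3): code 1011 → (7.000,3.892)–(6.852,4.000)
cell (6,4): code 0001 → (6.852,4.000)–(6.000,4.369)
cell (7,1): code 0010 → (7.000,1.464)–(7.419,2.000)
cell (7,2): code 0011 → (7.419,2.000)–(7.528,3.000)
cell (7,3): code 0001 → (7.528,3.000)–(7.000,3.892)
total: 14 segments, chained into 1 closed loop(s), length Σ = 10.390205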